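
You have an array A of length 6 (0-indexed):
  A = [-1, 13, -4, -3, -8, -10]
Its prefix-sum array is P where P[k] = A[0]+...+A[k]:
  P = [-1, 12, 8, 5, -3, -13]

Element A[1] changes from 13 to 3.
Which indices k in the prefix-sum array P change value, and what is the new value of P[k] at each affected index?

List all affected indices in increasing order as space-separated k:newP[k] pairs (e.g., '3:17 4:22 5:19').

P[k] = A[0] + ... + A[k]
P[k] includes A[1] iff k >= 1
Affected indices: 1, 2, ..., 5; delta = -10
  P[1]: 12 + -10 = 2
  P[2]: 8 + -10 = -2
  P[3]: 5 + -10 = -5
  P[4]: -3 + -10 = -13
  P[5]: -13 + -10 = -23

Answer: 1:2 2:-2 3:-5 4:-13 5:-23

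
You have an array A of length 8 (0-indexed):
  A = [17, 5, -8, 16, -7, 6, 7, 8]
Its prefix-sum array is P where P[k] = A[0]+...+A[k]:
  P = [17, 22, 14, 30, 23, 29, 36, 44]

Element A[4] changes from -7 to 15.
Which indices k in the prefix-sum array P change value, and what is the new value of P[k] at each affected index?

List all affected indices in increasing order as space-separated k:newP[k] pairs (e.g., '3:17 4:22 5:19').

P[k] = A[0] + ... + A[k]
P[k] includes A[4] iff k >= 4
Affected indices: 4, 5, ..., 7; delta = 22
  P[4]: 23 + 22 = 45
  P[5]: 29 + 22 = 51
  P[6]: 36 + 22 = 58
  P[7]: 44 + 22 = 66

Answer: 4:45 5:51 6:58 7:66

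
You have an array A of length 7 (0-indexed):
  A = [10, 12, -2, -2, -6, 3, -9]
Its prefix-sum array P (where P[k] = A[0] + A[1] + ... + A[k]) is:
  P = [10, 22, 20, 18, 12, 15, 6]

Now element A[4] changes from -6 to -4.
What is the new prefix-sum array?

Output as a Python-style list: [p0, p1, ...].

Answer: [10, 22, 20, 18, 14, 17, 8]

Derivation:
Change: A[4] -6 -> -4, delta = 2
P[k] for k < 4: unchanged (A[4] not included)
P[k] for k >= 4: shift by delta = 2
  P[0] = 10 + 0 = 10
  P[1] = 22 + 0 = 22
  P[2] = 20 + 0 = 20
  P[3] = 18 + 0 = 18
  P[4] = 12 + 2 = 14
  P[5] = 15 + 2 = 17
  P[6] = 6 + 2 = 8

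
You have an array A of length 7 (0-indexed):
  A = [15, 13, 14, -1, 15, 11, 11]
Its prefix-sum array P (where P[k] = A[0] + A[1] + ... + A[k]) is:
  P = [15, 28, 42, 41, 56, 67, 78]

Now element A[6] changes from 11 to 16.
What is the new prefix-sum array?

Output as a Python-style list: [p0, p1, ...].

Answer: [15, 28, 42, 41, 56, 67, 83]

Derivation:
Change: A[6] 11 -> 16, delta = 5
P[k] for k < 6: unchanged (A[6] not included)
P[k] for k >= 6: shift by delta = 5
  P[0] = 15 + 0 = 15
  P[1] = 28 + 0 = 28
  P[2] = 42 + 0 = 42
  P[3] = 41 + 0 = 41
  P[4] = 56 + 0 = 56
  P[5] = 67 + 0 = 67
  P[6] = 78 + 5 = 83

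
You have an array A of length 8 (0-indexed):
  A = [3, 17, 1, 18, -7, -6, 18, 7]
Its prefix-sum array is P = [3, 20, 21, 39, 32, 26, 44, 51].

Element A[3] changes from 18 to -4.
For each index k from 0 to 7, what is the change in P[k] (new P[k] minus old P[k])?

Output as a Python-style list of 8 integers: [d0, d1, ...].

Element change: A[3] 18 -> -4, delta = -22
For k < 3: P[k] unchanged, delta_P[k] = 0
For k >= 3: P[k] shifts by exactly -22
Delta array: [0, 0, 0, -22, -22, -22, -22, -22]

Answer: [0, 0, 0, -22, -22, -22, -22, -22]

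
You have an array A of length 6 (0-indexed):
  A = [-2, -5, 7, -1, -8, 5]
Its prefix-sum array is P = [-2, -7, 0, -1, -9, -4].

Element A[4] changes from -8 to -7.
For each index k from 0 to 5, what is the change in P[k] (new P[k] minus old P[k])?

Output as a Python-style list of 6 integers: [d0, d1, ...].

Answer: [0, 0, 0, 0, 1, 1]

Derivation:
Element change: A[4] -8 -> -7, delta = 1
For k < 4: P[k] unchanged, delta_P[k] = 0
For k >= 4: P[k] shifts by exactly 1
Delta array: [0, 0, 0, 0, 1, 1]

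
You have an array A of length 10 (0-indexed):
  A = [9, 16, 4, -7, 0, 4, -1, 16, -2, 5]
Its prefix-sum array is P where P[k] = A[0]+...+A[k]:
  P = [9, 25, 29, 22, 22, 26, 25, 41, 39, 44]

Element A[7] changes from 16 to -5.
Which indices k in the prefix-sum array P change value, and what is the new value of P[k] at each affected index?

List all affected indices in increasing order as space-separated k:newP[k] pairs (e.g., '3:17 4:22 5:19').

Answer: 7:20 8:18 9:23

Derivation:
P[k] = A[0] + ... + A[k]
P[k] includes A[7] iff k >= 7
Affected indices: 7, 8, ..., 9; delta = -21
  P[7]: 41 + -21 = 20
  P[8]: 39 + -21 = 18
  P[9]: 44 + -21 = 23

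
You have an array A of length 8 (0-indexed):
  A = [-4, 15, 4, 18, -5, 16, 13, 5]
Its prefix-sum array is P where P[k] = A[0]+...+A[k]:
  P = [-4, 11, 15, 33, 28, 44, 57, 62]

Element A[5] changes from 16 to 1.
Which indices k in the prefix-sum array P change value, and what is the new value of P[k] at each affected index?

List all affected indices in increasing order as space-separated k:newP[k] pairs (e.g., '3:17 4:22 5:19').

Answer: 5:29 6:42 7:47

Derivation:
P[k] = A[0] + ... + A[k]
P[k] includes A[5] iff k >= 5
Affected indices: 5, 6, ..., 7; delta = -15
  P[5]: 44 + -15 = 29
  P[6]: 57 + -15 = 42
  P[7]: 62 + -15 = 47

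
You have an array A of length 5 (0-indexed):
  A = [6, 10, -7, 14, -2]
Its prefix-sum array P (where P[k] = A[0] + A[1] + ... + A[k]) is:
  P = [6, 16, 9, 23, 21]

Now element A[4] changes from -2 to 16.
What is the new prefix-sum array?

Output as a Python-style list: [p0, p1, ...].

Answer: [6, 16, 9, 23, 39]

Derivation:
Change: A[4] -2 -> 16, delta = 18
P[k] for k < 4: unchanged (A[4] not included)
P[k] for k >= 4: shift by delta = 18
  P[0] = 6 + 0 = 6
  P[1] = 16 + 0 = 16
  P[2] = 9 + 0 = 9
  P[3] = 23 + 0 = 23
  P[4] = 21 + 18 = 39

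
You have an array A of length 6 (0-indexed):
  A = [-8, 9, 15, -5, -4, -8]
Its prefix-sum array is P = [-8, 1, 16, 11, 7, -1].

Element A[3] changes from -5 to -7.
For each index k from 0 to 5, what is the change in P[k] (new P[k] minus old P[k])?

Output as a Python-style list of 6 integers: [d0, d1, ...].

Element change: A[3] -5 -> -7, delta = -2
For k < 3: P[k] unchanged, delta_P[k] = 0
For k >= 3: P[k] shifts by exactly -2
Delta array: [0, 0, 0, -2, -2, -2]

Answer: [0, 0, 0, -2, -2, -2]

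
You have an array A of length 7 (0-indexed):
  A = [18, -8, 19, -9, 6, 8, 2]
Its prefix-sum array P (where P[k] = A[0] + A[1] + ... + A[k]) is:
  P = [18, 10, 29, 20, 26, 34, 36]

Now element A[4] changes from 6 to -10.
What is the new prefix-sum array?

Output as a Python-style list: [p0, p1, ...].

Change: A[4] 6 -> -10, delta = -16
P[k] for k < 4: unchanged (A[4] not included)
P[k] for k >= 4: shift by delta = -16
  P[0] = 18 + 0 = 18
  P[1] = 10 + 0 = 10
  P[2] = 29 + 0 = 29
  P[3] = 20 + 0 = 20
  P[4] = 26 + -16 = 10
  P[5] = 34 + -16 = 18
  P[6] = 36 + -16 = 20

Answer: [18, 10, 29, 20, 10, 18, 20]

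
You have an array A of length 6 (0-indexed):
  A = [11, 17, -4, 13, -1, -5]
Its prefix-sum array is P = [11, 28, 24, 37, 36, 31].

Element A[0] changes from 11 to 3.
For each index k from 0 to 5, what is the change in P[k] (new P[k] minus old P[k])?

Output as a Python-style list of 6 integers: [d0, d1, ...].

Element change: A[0] 11 -> 3, delta = -8
For k < 0: P[k] unchanged, delta_P[k] = 0
For k >= 0: P[k] shifts by exactly -8
Delta array: [-8, -8, -8, -8, -8, -8]

Answer: [-8, -8, -8, -8, -8, -8]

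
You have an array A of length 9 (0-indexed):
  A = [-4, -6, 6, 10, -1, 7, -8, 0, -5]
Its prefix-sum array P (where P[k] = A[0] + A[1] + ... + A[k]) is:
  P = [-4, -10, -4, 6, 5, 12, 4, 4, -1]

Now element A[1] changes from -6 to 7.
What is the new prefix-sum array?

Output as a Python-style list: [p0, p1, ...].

Change: A[1] -6 -> 7, delta = 13
P[k] for k < 1: unchanged (A[1] not included)
P[k] for k >= 1: shift by delta = 13
  P[0] = -4 + 0 = -4
  P[1] = -10 + 13 = 3
  P[2] = -4 + 13 = 9
  P[3] = 6 + 13 = 19
  P[4] = 5 + 13 = 18
  P[5] = 12 + 13 = 25
  P[6] = 4 + 13 = 17
  P[7] = 4 + 13 = 17
  P[8] = -1 + 13 = 12

Answer: [-4, 3, 9, 19, 18, 25, 17, 17, 12]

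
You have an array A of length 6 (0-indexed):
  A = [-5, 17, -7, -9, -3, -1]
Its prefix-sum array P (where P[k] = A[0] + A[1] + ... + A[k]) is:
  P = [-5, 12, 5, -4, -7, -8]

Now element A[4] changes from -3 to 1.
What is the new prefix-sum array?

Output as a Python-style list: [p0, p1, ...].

Answer: [-5, 12, 5, -4, -3, -4]

Derivation:
Change: A[4] -3 -> 1, delta = 4
P[k] for k < 4: unchanged (A[4] not included)
P[k] for k >= 4: shift by delta = 4
  P[0] = -5 + 0 = -5
  P[1] = 12 + 0 = 12
  P[2] = 5 + 0 = 5
  P[3] = -4 + 0 = -4
  P[4] = -7 + 4 = -3
  P[5] = -8 + 4 = -4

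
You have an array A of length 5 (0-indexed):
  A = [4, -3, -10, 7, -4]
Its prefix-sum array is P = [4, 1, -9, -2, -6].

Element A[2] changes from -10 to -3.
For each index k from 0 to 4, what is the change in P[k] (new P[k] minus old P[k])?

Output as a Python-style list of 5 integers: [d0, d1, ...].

Element change: A[2] -10 -> -3, delta = 7
For k < 2: P[k] unchanged, delta_P[k] = 0
For k >= 2: P[k] shifts by exactly 7
Delta array: [0, 0, 7, 7, 7]

Answer: [0, 0, 7, 7, 7]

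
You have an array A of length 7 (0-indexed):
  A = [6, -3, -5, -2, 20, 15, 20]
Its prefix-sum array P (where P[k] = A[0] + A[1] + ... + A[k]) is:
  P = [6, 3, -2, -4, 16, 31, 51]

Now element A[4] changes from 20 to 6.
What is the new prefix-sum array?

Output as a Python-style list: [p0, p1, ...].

Change: A[4] 20 -> 6, delta = -14
P[k] for k < 4: unchanged (A[4] not included)
P[k] for k >= 4: shift by delta = -14
  P[0] = 6 + 0 = 6
  P[1] = 3 + 0 = 3
  P[2] = -2 + 0 = -2
  P[3] = -4 + 0 = -4
  P[4] = 16 + -14 = 2
  P[5] = 31 + -14 = 17
  P[6] = 51 + -14 = 37

Answer: [6, 3, -2, -4, 2, 17, 37]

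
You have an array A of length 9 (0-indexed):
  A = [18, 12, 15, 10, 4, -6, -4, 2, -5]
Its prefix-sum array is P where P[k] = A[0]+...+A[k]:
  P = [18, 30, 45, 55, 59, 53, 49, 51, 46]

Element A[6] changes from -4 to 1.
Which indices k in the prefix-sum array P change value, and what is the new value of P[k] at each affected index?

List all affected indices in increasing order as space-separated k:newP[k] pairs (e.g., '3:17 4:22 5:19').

P[k] = A[0] + ... + A[k]
P[k] includes A[6] iff k >= 6
Affected indices: 6, 7, ..., 8; delta = 5
  P[6]: 49 + 5 = 54
  P[7]: 51 + 5 = 56
  P[8]: 46 + 5 = 51

Answer: 6:54 7:56 8:51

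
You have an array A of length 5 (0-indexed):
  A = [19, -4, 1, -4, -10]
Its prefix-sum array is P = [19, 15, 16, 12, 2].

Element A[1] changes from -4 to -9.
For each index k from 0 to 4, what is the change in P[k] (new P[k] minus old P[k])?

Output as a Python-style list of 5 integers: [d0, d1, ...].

Element change: A[1] -4 -> -9, delta = -5
For k < 1: P[k] unchanged, delta_P[k] = 0
For k >= 1: P[k] shifts by exactly -5
Delta array: [0, -5, -5, -5, -5]

Answer: [0, -5, -5, -5, -5]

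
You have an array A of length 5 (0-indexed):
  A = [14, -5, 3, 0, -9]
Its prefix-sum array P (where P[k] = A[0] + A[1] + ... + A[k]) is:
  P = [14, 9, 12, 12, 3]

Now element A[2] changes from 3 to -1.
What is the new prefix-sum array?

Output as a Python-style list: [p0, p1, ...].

Answer: [14, 9, 8, 8, -1]

Derivation:
Change: A[2] 3 -> -1, delta = -4
P[k] for k < 2: unchanged (A[2] not included)
P[k] for k >= 2: shift by delta = -4
  P[0] = 14 + 0 = 14
  P[1] = 9 + 0 = 9
  P[2] = 12 + -4 = 8
  P[3] = 12 + -4 = 8
  P[4] = 3 + -4 = -1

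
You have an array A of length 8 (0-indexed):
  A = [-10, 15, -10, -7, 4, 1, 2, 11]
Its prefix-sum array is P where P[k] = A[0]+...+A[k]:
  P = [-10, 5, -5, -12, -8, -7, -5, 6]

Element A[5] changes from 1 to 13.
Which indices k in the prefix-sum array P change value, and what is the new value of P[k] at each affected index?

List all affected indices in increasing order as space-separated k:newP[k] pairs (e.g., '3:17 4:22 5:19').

Answer: 5:5 6:7 7:18

Derivation:
P[k] = A[0] + ... + A[k]
P[k] includes A[5] iff k >= 5
Affected indices: 5, 6, ..., 7; delta = 12
  P[5]: -7 + 12 = 5
  P[6]: -5 + 12 = 7
  P[7]: 6 + 12 = 18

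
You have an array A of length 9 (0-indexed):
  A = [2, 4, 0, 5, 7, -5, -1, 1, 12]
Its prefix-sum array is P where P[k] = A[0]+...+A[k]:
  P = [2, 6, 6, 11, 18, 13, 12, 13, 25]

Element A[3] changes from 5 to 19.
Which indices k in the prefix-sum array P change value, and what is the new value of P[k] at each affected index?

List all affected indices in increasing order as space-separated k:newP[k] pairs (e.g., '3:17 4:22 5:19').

Answer: 3:25 4:32 5:27 6:26 7:27 8:39

Derivation:
P[k] = A[0] + ... + A[k]
P[k] includes A[3] iff k >= 3
Affected indices: 3, 4, ..., 8; delta = 14
  P[3]: 11 + 14 = 25
  P[4]: 18 + 14 = 32
  P[5]: 13 + 14 = 27
  P[6]: 12 + 14 = 26
  P[7]: 13 + 14 = 27
  P[8]: 25 + 14 = 39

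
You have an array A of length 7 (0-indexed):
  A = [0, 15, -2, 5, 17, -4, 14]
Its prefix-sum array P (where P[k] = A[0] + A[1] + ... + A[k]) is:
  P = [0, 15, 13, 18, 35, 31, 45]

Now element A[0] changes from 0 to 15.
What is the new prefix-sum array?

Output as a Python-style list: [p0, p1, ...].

Answer: [15, 30, 28, 33, 50, 46, 60]

Derivation:
Change: A[0] 0 -> 15, delta = 15
P[k] for k < 0: unchanged (A[0] not included)
P[k] for k >= 0: shift by delta = 15
  P[0] = 0 + 15 = 15
  P[1] = 15 + 15 = 30
  P[2] = 13 + 15 = 28
  P[3] = 18 + 15 = 33
  P[4] = 35 + 15 = 50
  P[5] = 31 + 15 = 46
  P[6] = 45 + 15 = 60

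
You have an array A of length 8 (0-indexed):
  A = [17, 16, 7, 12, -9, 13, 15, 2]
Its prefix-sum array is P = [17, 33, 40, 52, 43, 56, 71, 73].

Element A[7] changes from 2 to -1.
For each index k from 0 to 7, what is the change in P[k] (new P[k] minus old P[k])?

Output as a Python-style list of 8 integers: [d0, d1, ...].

Answer: [0, 0, 0, 0, 0, 0, 0, -3]

Derivation:
Element change: A[7] 2 -> -1, delta = -3
For k < 7: P[k] unchanged, delta_P[k] = 0
For k >= 7: P[k] shifts by exactly -3
Delta array: [0, 0, 0, 0, 0, 0, 0, -3]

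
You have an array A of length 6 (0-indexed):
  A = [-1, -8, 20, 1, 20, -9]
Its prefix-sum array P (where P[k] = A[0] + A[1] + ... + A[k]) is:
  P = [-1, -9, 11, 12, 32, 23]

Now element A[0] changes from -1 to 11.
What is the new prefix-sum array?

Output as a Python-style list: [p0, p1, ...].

Answer: [11, 3, 23, 24, 44, 35]

Derivation:
Change: A[0] -1 -> 11, delta = 12
P[k] for k < 0: unchanged (A[0] not included)
P[k] for k >= 0: shift by delta = 12
  P[0] = -1 + 12 = 11
  P[1] = -9 + 12 = 3
  P[2] = 11 + 12 = 23
  P[3] = 12 + 12 = 24
  P[4] = 32 + 12 = 44
  P[5] = 23 + 12 = 35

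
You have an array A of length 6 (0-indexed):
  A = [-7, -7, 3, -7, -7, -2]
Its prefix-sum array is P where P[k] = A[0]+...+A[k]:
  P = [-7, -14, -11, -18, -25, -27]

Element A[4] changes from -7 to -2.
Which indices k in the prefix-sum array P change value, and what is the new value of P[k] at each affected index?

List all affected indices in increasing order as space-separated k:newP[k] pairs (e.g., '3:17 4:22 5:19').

Answer: 4:-20 5:-22

Derivation:
P[k] = A[0] + ... + A[k]
P[k] includes A[4] iff k >= 4
Affected indices: 4, 5, ..., 5; delta = 5
  P[4]: -25 + 5 = -20
  P[5]: -27 + 5 = -22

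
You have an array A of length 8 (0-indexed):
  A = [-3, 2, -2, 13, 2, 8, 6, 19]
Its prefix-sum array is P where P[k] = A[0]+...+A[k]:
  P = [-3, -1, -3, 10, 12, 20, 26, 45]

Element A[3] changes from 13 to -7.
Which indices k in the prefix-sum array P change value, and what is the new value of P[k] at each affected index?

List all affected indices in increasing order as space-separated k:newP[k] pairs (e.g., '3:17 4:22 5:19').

Answer: 3:-10 4:-8 5:0 6:6 7:25

Derivation:
P[k] = A[0] + ... + A[k]
P[k] includes A[3] iff k >= 3
Affected indices: 3, 4, ..., 7; delta = -20
  P[3]: 10 + -20 = -10
  P[4]: 12 + -20 = -8
  P[5]: 20 + -20 = 0
  P[6]: 26 + -20 = 6
  P[7]: 45 + -20 = 25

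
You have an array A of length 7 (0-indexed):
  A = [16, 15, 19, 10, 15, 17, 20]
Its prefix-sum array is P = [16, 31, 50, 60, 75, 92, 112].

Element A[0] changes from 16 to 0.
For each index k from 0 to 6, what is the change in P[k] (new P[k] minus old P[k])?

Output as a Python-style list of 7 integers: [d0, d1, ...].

Element change: A[0] 16 -> 0, delta = -16
For k < 0: P[k] unchanged, delta_P[k] = 0
For k >= 0: P[k] shifts by exactly -16
Delta array: [-16, -16, -16, -16, -16, -16, -16]

Answer: [-16, -16, -16, -16, -16, -16, -16]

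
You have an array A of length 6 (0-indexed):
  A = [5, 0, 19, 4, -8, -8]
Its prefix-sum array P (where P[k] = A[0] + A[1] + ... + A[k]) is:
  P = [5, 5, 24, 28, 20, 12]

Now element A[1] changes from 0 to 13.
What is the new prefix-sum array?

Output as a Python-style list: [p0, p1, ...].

Answer: [5, 18, 37, 41, 33, 25]

Derivation:
Change: A[1] 0 -> 13, delta = 13
P[k] for k < 1: unchanged (A[1] not included)
P[k] for k >= 1: shift by delta = 13
  P[0] = 5 + 0 = 5
  P[1] = 5 + 13 = 18
  P[2] = 24 + 13 = 37
  P[3] = 28 + 13 = 41
  P[4] = 20 + 13 = 33
  P[5] = 12 + 13 = 25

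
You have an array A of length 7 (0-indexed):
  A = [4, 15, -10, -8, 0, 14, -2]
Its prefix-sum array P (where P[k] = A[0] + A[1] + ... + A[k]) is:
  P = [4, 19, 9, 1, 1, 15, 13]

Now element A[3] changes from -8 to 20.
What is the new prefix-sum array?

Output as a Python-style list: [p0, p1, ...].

Change: A[3] -8 -> 20, delta = 28
P[k] for k < 3: unchanged (A[3] not included)
P[k] for k >= 3: shift by delta = 28
  P[0] = 4 + 0 = 4
  P[1] = 19 + 0 = 19
  P[2] = 9 + 0 = 9
  P[3] = 1 + 28 = 29
  P[4] = 1 + 28 = 29
  P[5] = 15 + 28 = 43
  P[6] = 13 + 28 = 41

Answer: [4, 19, 9, 29, 29, 43, 41]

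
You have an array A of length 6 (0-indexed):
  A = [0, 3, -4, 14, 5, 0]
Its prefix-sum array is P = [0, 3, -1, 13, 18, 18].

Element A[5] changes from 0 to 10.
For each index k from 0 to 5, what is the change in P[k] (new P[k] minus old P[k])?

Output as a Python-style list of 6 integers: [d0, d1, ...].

Element change: A[5] 0 -> 10, delta = 10
For k < 5: P[k] unchanged, delta_P[k] = 0
For k >= 5: P[k] shifts by exactly 10
Delta array: [0, 0, 0, 0, 0, 10]

Answer: [0, 0, 0, 0, 0, 10]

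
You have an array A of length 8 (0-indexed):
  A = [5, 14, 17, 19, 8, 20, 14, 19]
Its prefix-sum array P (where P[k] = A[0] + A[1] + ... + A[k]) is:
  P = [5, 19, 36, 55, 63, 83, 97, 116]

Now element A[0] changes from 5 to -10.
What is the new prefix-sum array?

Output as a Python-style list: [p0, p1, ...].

Answer: [-10, 4, 21, 40, 48, 68, 82, 101]

Derivation:
Change: A[0] 5 -> -10, delta = -15
P[k] for k < 0: unchanged (A[0] not included)
P[k] for k >= 0: shift by delta = -15
  P[0] = 5 + -15 = -10
  P[1] = 19 + -15 = 4
  P[2] = 36 + -15 = 21
  P[3] = 55 + -15 = 40
  P[4] = 63 + -15 = 48
  P[5] = 83 + -15 = 68
  P[6] = 97 + -15 = 82
  P[7] = 116 + -15 = 101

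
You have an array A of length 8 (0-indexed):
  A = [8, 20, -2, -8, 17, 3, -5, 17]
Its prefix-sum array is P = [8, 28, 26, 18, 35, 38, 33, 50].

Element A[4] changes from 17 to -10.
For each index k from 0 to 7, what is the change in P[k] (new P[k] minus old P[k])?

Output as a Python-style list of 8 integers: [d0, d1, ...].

Answer: [0, 0, 0, 0, -27, -27, -27, -27]

Derivation:
Element change: A[4] 17 -> -10, delta = -27
For k < 4: P[k] unchanged, delta_P[k] = 0
For k >= 4: P[k] shifts by exactly -27
Delta array: [0, 0, 0, 0, -27, -27, -27, -27]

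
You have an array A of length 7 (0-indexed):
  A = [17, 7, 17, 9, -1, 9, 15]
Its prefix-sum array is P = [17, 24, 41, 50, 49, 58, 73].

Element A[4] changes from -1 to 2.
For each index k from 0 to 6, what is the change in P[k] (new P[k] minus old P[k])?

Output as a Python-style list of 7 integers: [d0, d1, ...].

Answer: [0, 0, 0, 0, 3, 3, 3]

Derivation:
Element change: A[4] -1 -> 2, delta = 3
For k < 4: P[k] unchanged, delta_P[k] = 0
For k >= 4: P[k] shifts by exactly 3
Delta array: [0, 0, 0, 0, 3, 3, 3]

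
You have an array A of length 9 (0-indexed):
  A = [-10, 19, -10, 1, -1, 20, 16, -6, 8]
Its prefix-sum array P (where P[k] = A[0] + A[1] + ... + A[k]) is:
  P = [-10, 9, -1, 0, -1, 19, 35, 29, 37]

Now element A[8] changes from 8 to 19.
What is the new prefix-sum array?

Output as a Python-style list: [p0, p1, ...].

Answer: [-10, 9, -1, 0, -1, 19, 35, 29, 48]

Derivation:
Change: A[8] 8 -> 19, delta = 11
P[k] for k < 8: unchanged (A[8] not included)
P[k] for k >= 8: shift by delta = 11
  P[0] = -10 + 0 = -10
  P[1] = 9 + 0 = 9
  P[2] = -1 + 0 = -1
  P[3] = 0 + 0 = 0
  P[4] = -1 + 0 = -1
  P[5] = 19 + 0 = 19
  P[6] = 35 + 0 = 35
  P[7] = 29 + 0 = 29
  P[8] = 37 + 11 = 48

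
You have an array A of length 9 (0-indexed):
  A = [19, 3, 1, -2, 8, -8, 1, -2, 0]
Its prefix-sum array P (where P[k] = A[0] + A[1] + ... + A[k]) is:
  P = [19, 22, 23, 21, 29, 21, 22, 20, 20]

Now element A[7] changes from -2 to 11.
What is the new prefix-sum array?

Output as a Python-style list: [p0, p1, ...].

Answer: [19, 22, 23, 21, 29, 21, 22, 33, 33]

Derivation:
Change: A[7] -2 -> 11, delta = 13
P[k] for k < 7: unchanged (A[7] not included)
P[k] for k >= 7: shift by delta = 13
  P[0] = 19 + 0 = 19
  P[1] = 22 + 0 = 22
  P[2] = 23 + 0 = 23
  P[3] = 21 + 0 = 21
  P[4] = 29 + 0 = 29
  P[5] = 21 + 0 = 21
  P[6] = 22 + 0 = 22
  P[7] = 20 + 13 = 33
  P[8] = 20 + 13 = 33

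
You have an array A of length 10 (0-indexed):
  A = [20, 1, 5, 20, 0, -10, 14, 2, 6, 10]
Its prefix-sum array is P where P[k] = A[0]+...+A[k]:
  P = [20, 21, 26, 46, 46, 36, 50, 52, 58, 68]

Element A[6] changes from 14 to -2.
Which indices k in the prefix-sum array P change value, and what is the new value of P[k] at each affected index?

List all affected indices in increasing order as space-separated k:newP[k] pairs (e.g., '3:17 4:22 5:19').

P[k] = A[0] + ... + A[k]
P[k] includes A[6] iff k >= 6
Affected indices: 6, 7, ..., 9; delta = -16
  P[6]: 50 + -16 = 34
  P[7]: 52 + -16 = 36
  P[8]: 58 + -16 = 42
  P[9]: 68 + -16 = 52

Answer: 6:34 7:36 8:42 9:52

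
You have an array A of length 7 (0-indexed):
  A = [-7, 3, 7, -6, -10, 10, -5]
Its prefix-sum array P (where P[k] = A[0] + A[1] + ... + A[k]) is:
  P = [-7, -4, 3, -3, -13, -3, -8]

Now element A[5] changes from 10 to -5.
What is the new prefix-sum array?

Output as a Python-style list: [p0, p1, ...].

Answer: [-7, -4, 3, -3, -13, -18, -23]

Derivation:
Change: A[5] 10 -> -5, delta = -15
P[k] for k < 5: unchanged (A[5] not included)
P[k] for k >= 5: shift by delta = -15
  P[0] = -7 + 0 = -7
  P[1] = -4 + 0 = -4
  P[2] = 3 + 0 = 3
  P[3] = -3 + 0 = -3
  P[4] = -13 + 0 = -13
  P[5] = -3 + -15 = -18
  P[6] = -8 + -15 = -23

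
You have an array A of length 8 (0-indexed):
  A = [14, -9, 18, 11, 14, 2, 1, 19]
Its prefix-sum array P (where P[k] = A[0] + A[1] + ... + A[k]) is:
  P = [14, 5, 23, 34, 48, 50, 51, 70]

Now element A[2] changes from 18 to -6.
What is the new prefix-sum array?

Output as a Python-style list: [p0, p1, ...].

Change: A[2] 18 -> -6, delta = -24
P[k] for k < 2: unchanged (A[2] not included)
P[k] for k >= 2: shift by delta = -24
  P[0] = 14 + 0 = 14
  P[1] = 5 + 0 = 5
  P[2] = 23 + -24 = -1
  P[3] = 34 + -24 = 10
  P[4] = 48 + -24 = 24
  P[5] = 50 + -24 = 26
  P[6] = 51 + -24 = 27
  P[7] = 70 + -24 = 46

Answer: [14, 5, -1, 10, 24, 26, 27, 46]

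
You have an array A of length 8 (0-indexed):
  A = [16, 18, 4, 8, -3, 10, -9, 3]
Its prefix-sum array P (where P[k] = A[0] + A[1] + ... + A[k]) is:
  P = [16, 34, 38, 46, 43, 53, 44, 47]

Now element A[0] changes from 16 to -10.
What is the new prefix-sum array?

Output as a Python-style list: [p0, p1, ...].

Change: A[0] 16 -> -10, delta = -26
P[k] for k < 0: unchanged (A[0] not included)
P[k] for k >= 0: shift by delta = -26
  P[0] = 16 + -26 = -10
  P[1] = 34 + -26 = 8
  P[2] = 38 + -26 = 12
  P[3] = 46 + -26 = 20
  P[4] = 43 + -26 = 17
  P[5] = 53 + -26 = 27
  P[6] = 44 + -26 = 18
  P[7] = 47 + -26 = 21

Answer: [-10, 8, 12, 20, 17, 27, 18, 21]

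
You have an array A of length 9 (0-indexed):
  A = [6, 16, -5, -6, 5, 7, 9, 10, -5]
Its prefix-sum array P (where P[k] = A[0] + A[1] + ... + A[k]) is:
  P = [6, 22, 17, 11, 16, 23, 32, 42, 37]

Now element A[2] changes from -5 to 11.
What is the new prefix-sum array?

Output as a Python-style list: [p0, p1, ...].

Answer: [6, 22, 33, 27, 32, 39, 48, 58, 53]

Derivation:
Change: A[2] -5 -> 11, delta = 16
P[k] for k < 2: unchanged (A[2] not included)
P[k] for k >= 2: shift by delta = 16
  P[0] = 6 + 0 = 6
  P[1] = 22 + 0 = 22
  P[2] = 17 + 16 = 33
  P[3] = 11 + 16 = 27
  P[4] = 16 + 16 = 32
  P[5] = 23 + 16 = 39
  P[6] = 32 + 16 = 48
  P[7] = 42 + 16 = 58
  P[8] = 37 + 16 = 53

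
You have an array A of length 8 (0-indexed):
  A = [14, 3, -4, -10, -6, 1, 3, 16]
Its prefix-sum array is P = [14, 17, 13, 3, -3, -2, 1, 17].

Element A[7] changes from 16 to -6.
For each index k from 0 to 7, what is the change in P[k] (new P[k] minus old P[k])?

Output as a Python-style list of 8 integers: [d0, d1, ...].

Element change: A[7] 16 -> -6, delta = -22
For k < 7: P[k] unchanged, delta_P[k] = 0
For k >= 7: P[k] shifts by exactly -22
Delta array: [0, 0, 0, 0, 0, 0, 0, -22]

Answer: [0, 0, 0, 0, 0, 0, 0, -22]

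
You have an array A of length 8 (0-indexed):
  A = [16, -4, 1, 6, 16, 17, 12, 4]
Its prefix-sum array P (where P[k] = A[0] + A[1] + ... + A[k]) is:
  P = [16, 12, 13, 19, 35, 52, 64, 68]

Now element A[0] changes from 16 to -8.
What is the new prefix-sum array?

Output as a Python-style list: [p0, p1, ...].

Change: A[0] 16 -> -8, delta = -24
P[k] for k < 0: unchanged (A[0] not included)
P[k] for k >= 0: shift by delta = -24
  P[0] = 16 + -24 = -8
  P[1] = 12 + -24 = -12
  P[2] = 13 + -24 = -11
  P[3] = 19 + -24 = -5
  P[4] = 35 + -24 = 11
  P[5] = 52 + -24 = 28
  P[6] = 64 + -24 = 40
  P[7] = 68 + -24 = 44

Answer: [-8, -12, -11, -5, 11, 28, 40, 44]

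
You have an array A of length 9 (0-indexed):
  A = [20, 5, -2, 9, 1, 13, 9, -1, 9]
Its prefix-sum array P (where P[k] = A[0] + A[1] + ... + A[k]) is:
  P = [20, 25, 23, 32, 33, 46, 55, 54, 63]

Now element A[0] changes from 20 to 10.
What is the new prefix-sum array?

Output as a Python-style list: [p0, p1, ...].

Change: A[0] 20 -> 10, delta = -10
P[k] for k < 0: unchanged (A[0] not included)
P[k] for k >= 0: shift by delta = -10
  P[0] = 20 + -10 = 10
  P[1] = 25 + -10 = 15
  P[2] = 23 + -10 = 13
  P[3] = 32 + -10 = 22
  P[4] = 33 + -10 = 23
  P[5] = 46 + -10 = 36
  P[6] = 55 + -10 = 45
  P[7] = 54 + -10 = 44
  P[8] = 63 + -10 = 53

Answer: [10, 15, 13, 22, 23, 36, 45, 44, 53]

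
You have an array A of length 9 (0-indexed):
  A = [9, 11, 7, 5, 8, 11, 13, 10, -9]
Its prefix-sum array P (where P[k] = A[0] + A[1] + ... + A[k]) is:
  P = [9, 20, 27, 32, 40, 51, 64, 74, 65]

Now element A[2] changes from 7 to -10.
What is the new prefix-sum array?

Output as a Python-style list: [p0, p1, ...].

Change: A[2] 7 -> -10, delta = -17
P[k] for k < 2: unchanged (A[2] not included)
P[k] for k >= 2: shift by delta = -17
  P[0] = 9 + 0 = 9
  P[1] = 20 + 0 = 20
  P[2] = 27 + -17 = 10
  P[3] = 32 + -17 = 15
  P[4] = 40 + -17 = 23
  P[5] = 51 + -17 = 34
  P[6] = 64 + -17 = 47
  P[7] = 74 + -17 = 57
  P[8] = 65 + -17 = 48

Answer: [9, 20, 10, 15, 23, 34, 47, 57, 48]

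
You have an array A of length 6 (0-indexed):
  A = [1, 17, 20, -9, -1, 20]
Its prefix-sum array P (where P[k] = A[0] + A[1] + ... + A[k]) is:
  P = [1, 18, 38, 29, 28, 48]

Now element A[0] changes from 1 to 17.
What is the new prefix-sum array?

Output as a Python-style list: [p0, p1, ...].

Answer: [17, 34, 54, 45, 44, 64]

Derivation:
Change: A[0] 1 -> 17, delta = 16
P[k] for k < 0: unchanged (A[0] not included)
P[k] for k >= 0: shift by delta = 16
  P[0] = 1 + 16 = 17
  P[1] = 18 + 16 = 34
  P[2] = 38 + 16 = 54
  P[3] = 29 + 16 = 45
  P[4] = 28 + 16 = 44
  P[5] = 48 + 16 = 64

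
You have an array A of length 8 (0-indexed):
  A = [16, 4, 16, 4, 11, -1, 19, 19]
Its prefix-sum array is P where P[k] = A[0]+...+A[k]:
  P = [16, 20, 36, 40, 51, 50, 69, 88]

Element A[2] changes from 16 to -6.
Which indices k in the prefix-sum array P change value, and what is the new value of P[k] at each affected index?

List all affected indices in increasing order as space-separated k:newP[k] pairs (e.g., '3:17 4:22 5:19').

P[k] = A[0] + ... + A[k]
P[k] includes A[2] iff k >= 2
Affected indices: 2, 3, ..., 7; delta = -22
  P[2]: 36 + -22 = 14
  P[3]: 40 + -22 = 18
  P[4]: 51 + -22 = 29
  P[5]: 50 + -22 = 28
  P[6]: 69 + -22 = 47
  P[7]: 88 + -22 = 66

Answer: 2:14 3:18 4:29 5:28 6:47 7:66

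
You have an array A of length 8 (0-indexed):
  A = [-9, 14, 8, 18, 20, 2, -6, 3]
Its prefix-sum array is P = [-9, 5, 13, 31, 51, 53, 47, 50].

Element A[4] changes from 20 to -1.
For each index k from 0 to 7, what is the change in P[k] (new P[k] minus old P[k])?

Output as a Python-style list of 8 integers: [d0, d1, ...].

Answer: [0, 0, 0, 0, -21, -21, -21, -21]

Derivation:
Element change: A[4] 20 -> -1, delta = -21
For k < 4: P[k] unchanged, delta_P[k] = 0
For k >= 4: P[k] shifts by exactly -21
Delta array: [0, 0, 0, 0, -21, -21, -21, -21]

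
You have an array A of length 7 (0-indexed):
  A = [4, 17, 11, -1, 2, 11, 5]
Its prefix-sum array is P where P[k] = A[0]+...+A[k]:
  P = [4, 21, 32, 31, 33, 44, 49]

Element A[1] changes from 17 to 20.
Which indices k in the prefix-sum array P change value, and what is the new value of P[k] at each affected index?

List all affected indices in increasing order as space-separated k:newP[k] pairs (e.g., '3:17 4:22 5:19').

Answer: 1:24 2:35 3:34 4:36 5:47 6:52

Derivation:
P[k] = A[0] + ... + A[k]
P[k] includes A[1] iff k >= 1
Affected indices: 1, 2, ..., 6; delta = 3
  P[1]: 21 + 3 = 24
  P[2]: 32 + 3 = 35
  P[3]: 31 + 3 = 34
  P[4]: 33 + 3 = 36
  P[5]: 44 + 3 = 47
  P[6]: 49 + 3 = 52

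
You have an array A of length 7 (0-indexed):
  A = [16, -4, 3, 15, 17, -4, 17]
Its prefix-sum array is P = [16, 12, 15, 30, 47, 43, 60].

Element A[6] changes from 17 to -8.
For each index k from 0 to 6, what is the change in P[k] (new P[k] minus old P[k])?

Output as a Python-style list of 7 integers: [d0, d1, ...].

Element change: A[6] 17 -> -8, delta = -25
For k < 6: P[k] unchanged, delta_P[k] = 0
For k >= 6: P[k] shifts by exactly -25
Delta array: [0, 0, 0, 0, 0, 0, -25]

Answer: [0, 0, 0, 0, 0, 0, -25]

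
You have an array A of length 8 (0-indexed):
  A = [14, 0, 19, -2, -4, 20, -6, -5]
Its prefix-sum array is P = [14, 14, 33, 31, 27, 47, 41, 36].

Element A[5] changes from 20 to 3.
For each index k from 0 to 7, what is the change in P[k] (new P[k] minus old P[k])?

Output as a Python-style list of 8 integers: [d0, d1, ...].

Answer: [0, 0, 0, 0, 0, -17, -17, -17]

Derivation:
Element change: A[5] 20 -> 3, delta = -17
For k < 5: P[k] unchanged, delta_P[k] = 0
For k >= 5: P[k] shifts by exactly -17
Delta array: [0, 0, 0, 0, 0, -17, -17, -17]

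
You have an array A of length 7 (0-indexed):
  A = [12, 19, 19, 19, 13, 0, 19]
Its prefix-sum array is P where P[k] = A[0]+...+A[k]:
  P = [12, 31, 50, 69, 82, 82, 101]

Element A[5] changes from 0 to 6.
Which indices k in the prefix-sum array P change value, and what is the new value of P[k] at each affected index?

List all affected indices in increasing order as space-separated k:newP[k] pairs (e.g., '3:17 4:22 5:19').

P[k] = A[0] + ... + A[k]
P[k] includes A[5] iff k >= 5
Affected indices: 5, 6, ..., 6; delta = 6
  P[5]: 82 + 6 = 88
  P[6]: 101 + 6 = 107

Answer: 5:88 6:107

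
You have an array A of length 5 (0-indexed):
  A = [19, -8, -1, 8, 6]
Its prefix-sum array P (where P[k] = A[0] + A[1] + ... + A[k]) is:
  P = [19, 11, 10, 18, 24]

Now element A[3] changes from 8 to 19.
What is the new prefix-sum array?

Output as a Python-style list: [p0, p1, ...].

Change: A[3] 8 -> 19, delta = 11
P[k] for k < 3: unchanged (A[3] not included)
P[k] for k >= 3: shift by delta = 11
  P[0] = 19 + 0 = 19
  P[1] = 11 + 0 = 11
  P[2] = 10 + 0 = 10
  P[3] = 18 + 11 = 29
  P[4] = 24 + 11 = 35

Answer: [19, 11, 10, 29, 35]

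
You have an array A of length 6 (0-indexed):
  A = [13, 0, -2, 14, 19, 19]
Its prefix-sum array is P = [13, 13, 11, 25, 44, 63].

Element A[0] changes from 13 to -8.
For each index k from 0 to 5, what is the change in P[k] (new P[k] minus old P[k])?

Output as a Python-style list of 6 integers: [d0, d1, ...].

Element change: A[0] 13 -> -8, delta = -21
For k < 0: P[k] unchanged, delta_P[k] = 0
For k >= 0: P[k] shifts by exactly -21
Delta array: [-21, -21, -21, -21, -21, -21]

Answer: [-21, -21, -21, -21, -21, -21]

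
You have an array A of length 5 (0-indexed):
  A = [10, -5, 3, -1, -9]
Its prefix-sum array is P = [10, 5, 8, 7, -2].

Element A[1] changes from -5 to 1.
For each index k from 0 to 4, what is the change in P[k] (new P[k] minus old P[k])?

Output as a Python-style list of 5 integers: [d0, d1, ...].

Answer: [0, 6, 6, 6, 6]

Derivation:
Element change: A[1] -5 -> 1, delta = 6
For k < 1: P[k] unchanged, delta_P[k] = 0
For k >= 1: P[k] shifts by exactly 6
Delta array: [0, 6, 6, 6, 6]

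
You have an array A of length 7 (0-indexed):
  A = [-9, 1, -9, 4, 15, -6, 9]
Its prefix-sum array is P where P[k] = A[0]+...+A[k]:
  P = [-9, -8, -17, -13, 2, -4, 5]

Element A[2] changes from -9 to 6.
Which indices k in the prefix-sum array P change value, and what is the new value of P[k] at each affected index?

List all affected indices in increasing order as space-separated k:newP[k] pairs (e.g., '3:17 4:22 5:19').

P[k] = A[0] + ... + A[k]
P[k] includes A[2] iff k >= 2
Affected indices: 2, 3, ..., 6; delta = 15
  P[2]: -17 + 15 = -2
  P[3]: -13 + 15 = 2
  P[4]: 2 + 15 = 17
  P[5]: -4 + 15 = 11
  P[6]: 5 + 15 = 20

Answer: 2:-2 3:2 4:17 5:11 6:20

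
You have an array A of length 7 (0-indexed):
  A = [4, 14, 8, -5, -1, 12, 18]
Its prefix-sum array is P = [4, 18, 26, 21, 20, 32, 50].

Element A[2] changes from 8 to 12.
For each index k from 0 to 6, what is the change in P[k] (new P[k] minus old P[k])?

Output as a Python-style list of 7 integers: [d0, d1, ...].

Answer: [0, 0, 4, 4, 4, 4, 4]

Derivation:
Element change: A[2] 8 -> 12, delta = 4
For k < 2: P[k] unchanged, delta_P[k] = 0
For k >= 2: P[k] shifts by exactly 4
Delta array: [0, 0, 4, 4, 4, 4, 4]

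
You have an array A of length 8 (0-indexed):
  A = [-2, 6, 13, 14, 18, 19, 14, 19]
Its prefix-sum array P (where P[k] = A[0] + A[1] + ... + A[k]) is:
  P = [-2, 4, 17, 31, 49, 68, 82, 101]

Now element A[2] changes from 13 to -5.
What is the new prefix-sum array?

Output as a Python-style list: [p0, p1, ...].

Answer: [-2, 4, -1, 13, 31, 50, 64, 83]

Derivation:
Change: A[2] 13 -> -5, delta = -18
P[k] for k < 2: unchanged (A[2] not included)
P[k] for k >= 2: shift by delta = -18
  P[0] = -2 + 0 = -2
  P[1] = 4 + 0 = 4
  P[2] = 17 + -18 = -1
  P[3] = 31 + -18 = 13
  P[4] = 49 + -18 = 31
  P[5] = 68 + -18 = 50
  P[6] = 82 + -18 = 64
  P[7] = 101 + -18 = 83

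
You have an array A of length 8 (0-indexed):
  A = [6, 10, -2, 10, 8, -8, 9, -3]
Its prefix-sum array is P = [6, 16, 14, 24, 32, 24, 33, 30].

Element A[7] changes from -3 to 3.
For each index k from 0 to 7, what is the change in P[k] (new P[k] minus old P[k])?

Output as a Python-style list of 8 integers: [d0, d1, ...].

Element change: A[7] -3 -> 3, delta = 6
For k < 7: P[k] unchanged, delta_P[k] = 0
For k >= 7: P[k] shifts by exactly 6
Delta array: [0, 0, 0, 0, 0, 0, 0, 6]

Answer: [0, 0, 0, 0, 0, 0, 0, 6]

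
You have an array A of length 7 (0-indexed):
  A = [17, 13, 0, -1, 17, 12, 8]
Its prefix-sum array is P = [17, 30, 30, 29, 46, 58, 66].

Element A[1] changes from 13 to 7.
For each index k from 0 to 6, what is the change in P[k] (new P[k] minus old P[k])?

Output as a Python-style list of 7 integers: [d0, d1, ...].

Answer: [0, -6, -6, -6, -6, -6, -6]

Derivation:
Element change: A[1] 13 -> 7, delta = -6
For k < 1: P[k] unchanged, delta_P[k] = 0
For k >= 1: P[k] shifts by exactly -6
Delta array: [0, -6, -6, -6, -6, -6, -6]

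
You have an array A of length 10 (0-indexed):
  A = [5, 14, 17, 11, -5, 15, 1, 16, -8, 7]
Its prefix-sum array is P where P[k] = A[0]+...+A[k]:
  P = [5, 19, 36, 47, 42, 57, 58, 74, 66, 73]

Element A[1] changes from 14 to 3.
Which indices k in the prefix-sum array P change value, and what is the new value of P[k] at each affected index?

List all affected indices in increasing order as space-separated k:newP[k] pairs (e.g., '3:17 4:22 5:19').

Answer: 1:8 2:25 3:36 4:31 5:46 6:47 7:63 8:55 9:62

Derivation:
P[k] = A[0] + ... + A[k]
P[k] includes A[1] iff k >= 1
Affected indices: 1, 2, ..., 9; delta = -11
  P[1]: 19 + -11 = 8
  P[2]: 36 + -11 = 25
  P[3]: 47 + -11 = 36
  P[4]: 42 + -11 = 31
  P[5]: 57 + -11 = 46
  P[6]: 58 + -11 = 47
  P[7]: 74 + -11 = 63
  P[8]: 66 + -11 = 55
  P[9]: 73 + -11 = 62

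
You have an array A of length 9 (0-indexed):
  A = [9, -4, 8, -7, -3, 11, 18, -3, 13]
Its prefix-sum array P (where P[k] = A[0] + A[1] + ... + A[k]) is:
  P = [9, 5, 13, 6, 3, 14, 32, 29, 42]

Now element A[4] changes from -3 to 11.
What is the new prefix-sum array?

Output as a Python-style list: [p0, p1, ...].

Change: A[4] -3 -> 11, delta = 14
P[k] for k < 4: unchanged (A[4] not included)
P[k] for k >= 4: shift by delta = 14
  P[0] = 9 + 0 = 9
  P[1] = 5 + 0 = 5
  P[2] = 13 + 0 = 13
  P[3] = 6 + 0 = 6
  P[4] = 3 + 14 = 17
  P[5] = 14 + 14 = 28
  P[6] = 32 + 14 = 46
  P[7] = 29 + 14 = 43
  P[8] = 42 + 14 = 56

Answer: [9, 5, 13, 6, 17, 28, 46, 43, 56]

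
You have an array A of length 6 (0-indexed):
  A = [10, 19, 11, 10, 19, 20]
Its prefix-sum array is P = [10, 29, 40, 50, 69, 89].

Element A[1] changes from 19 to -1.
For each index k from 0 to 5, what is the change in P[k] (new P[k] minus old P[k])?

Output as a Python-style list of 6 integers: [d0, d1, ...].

Element change: A[1] 19 -> -1, delta = -20
For k < 1: P[k] unchanged, delta_P[k] = 0
For k >= 1: P[k] shifts by exactly -20
Delta array: [0, -20, -20, -20, -20, -20]

Answer: [0, -20, -20, -20, -20, -20]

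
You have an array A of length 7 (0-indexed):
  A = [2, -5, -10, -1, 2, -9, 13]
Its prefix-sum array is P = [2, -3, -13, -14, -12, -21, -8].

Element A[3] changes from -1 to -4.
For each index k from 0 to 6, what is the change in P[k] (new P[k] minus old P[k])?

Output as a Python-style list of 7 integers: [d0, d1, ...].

Element change: A[3] -1 -> -4, delta = -3
For k < 3: P[k] unchanged, delta_P[k] = 0
For k >= 3: P[k] shifts by exactly -3
Delta array: [0, 0, 0, -3, -3, -3, -3]

Answer: [0, 0, 0, -3, -3, -3, -3]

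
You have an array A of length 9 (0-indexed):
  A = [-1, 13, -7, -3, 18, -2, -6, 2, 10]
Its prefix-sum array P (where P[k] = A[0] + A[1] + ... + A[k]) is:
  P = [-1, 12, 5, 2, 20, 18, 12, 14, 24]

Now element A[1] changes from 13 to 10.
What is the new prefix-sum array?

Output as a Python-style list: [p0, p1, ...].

Answer: [-1, 9, 2, -1, 17, 15, 9, 11, 21]

Derivation:
Change: A[1] 13 -> 10, delta = -3
P[k] for k < 1: unchanged (A[1] not included)
P[k] for k >= 1: shift by delta = -3
  P[0] = -1 + 0 = -1
  P[1] = 12 + -3 = 9
  P[2] = 5 + -3 = 2
  P[3] = 2 + -3 = -1
  P[4] = 20 + -3 = 17
  P[5] = 18 + -3 = 15
  P[6] = 12 + -3 = 9
  P[7] = 14 + -3 = 11
  P[8] = 24 + -3 = 21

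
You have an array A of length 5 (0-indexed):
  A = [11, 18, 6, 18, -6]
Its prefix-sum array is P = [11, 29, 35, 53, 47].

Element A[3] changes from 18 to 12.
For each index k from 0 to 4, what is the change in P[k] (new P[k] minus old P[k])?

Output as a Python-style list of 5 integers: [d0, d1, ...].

Answer: [0, 0, 0, -6, -6]

Derivation:
Element change: A[3] 18 -> 12, delta = -6
For k < 3: P[k] unchanged, delta_P[k] = 0
For k >= 3: P[k] shifts by exactly -6
Delta array: [0, 0, 0, -6, -6]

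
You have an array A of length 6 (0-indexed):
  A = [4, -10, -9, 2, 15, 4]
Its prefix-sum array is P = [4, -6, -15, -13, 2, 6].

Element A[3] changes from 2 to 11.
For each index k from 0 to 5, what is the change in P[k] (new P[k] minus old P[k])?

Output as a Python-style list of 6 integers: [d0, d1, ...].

Answer: [0, 0, 0, 9, 9, 9]

Derivation:
Element change: A[3] 2 -> 11, delta = 9
For k < 3: P[k] unchanged, delta_P[k] = 0
For k >= 3: P[k] shifts by exactly 9
Delta array: [0, 0, 0, 9, 9, 9]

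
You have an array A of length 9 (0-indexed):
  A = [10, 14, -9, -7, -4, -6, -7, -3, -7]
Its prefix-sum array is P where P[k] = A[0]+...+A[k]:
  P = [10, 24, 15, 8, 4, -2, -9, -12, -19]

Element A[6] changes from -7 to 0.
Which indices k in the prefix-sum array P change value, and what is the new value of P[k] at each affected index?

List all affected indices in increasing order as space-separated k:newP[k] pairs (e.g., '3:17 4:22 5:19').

Answer: 6:-2 7:-5 8:-12

Derivation:
P[k] = A[0] + ... + A[k]
P[k] includes A[6] iff k >= 6
Affected indices: 6, 7, ..., 8; delta = 7
  P[6]: -9 + 7 = -2
  P[7]: -12 + 7 = -5
  P[8]: -19 + 7 = -12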